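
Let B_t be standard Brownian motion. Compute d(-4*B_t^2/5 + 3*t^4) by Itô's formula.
d(-4*B_t^2/5 + 3*t^4) = (12*t^3 - 4/5) dt + (-8*B_t/5) dB_t

Itô's formula for f(t, x): d f(t, B_t) = (f_t + (1/2) f_xx) dt + f_x dB_t. Compute partials of f(t, x) = 3*t^4 - 4*x^2/5:
  f_t(t,x)  = 12*t^3
  f_x(t,x)  = -8*x/5
  f_xx(t,x) = -8/5
Assemble drift = f_t + (1/2) f_xx = 12*t^3 - 4/5 and diffusion = f_x = -8*x/5. Substituting x = B_t:
  d(-4*B_t^2/5 + 3*t^4) = (12*t^3 - 4/5) dt + (-8*B_t/5) dB_t.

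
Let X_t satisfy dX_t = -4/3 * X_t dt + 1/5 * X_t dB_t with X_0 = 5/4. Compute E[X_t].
E[X_t] = 5*exp(-4*t/3)/4

For GBM dX = mu X dt + sigma X dB with X_0 = x_0, apply Itô to Y = log X: dY = (mu - sigma^2/2) dt + sigma dB, so Y_t = log(x_0) + (mu - sigma^2/2) t + sigma B_t and hence X_t = x_0 * exp((mu - sigma^2/2) t + sigma B_t).
With mu = -4/3, sigma = 1/5, x_0 = 5/4, this gives:
  X_t = 5/4 * exp((-203/150) * t + (1/5) * B_t).
Since sigma*B_t ~ Normal(0, sigma^2 t), E[exp(sigma*B_t)] = exp(sigma^2 t / 2); so E[X_t] = x_0 * exp((mu - sigma^2/2) t) * exp(sigma^2 t / 2) = x_0 * exp(mu t) = 5*exp(-4*t/3)/4.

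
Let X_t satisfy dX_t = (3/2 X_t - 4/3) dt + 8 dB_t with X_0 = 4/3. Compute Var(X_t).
Var(X_t) = 64*exp(3*t)/3 - 64/3

The variance V(t) = Var(X_t) satisfies V'(t) = 2 a V(t) + c^2 with V(0) = 0 (drift coefficient is linear in X, diffusion is constant). With a = 3/2, c = 8, the solution is
  V(t) = (c^2 / (2 a)) * (exp(2 a t) - 1)
       = (8^2 / (2*(3/2))) * (exp(3 t) - 1)
       = 64*exp(3*t)/3 - 64/3.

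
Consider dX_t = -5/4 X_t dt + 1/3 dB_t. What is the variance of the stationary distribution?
lim Var(X_t) = 2/45

The OU SDE dX = -theta X dt + sigma dB admits the integrating factor exp(theta t): d(exp(theta t) X_t) = sigma exp(theta t) dB_t. Integrating from 0 to t gives X_t = x_0 * exp(-theta t) + sigma * int_0^t exp(-theta (t-s)) dB_s for any initial x_0. The Itô integral has variance (by the Itô isometry) sigma^2 * int_0^t exp(-2 theta (t - s)) ds = sigma^2 * (1 - exp(-2 theta t)) / (2 theta), independent of x_0.
With theta = 5/4, sigma = 1/3:
  Var(X_t) = (1/3)^2 * (1 - exp(-2*5/4 t)) / (2 * 5/4) = 2/45 - 2*exp(-5*t/2)/45.
As t -> infinity, exp(-2*5/4 t) -> 0, so the stationary variance is sigma^2 / (2 theta) = 2/45.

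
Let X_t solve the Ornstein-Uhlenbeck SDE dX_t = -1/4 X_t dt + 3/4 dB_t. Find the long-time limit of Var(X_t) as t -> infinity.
lim Var(X_t) = 9/8

The OU SDE dX = -theta X dt + sigma dB admits the integrating factor exp(theta t): d(exp(theta t) X_t) = sigma exp(theta t) dB_t. Integrating from 0 to t gives X_t = x_0 * exp(-theta t) + sigma * int_0^t exp(-theta (t-s)) dB_s for any initial x_0. The Itô integral has variance (by the Itô isometry) sigma^2 * int_0^t exp(-2 theta (t - s)) ds = sigma^2 * (1 - exp(-2 theta t)) / (2 theta), independent of x_0.
With theta = 1/4, sigma = 3/4:
  Var(X_t) = (3/4)^2 * (1 - exp(-2*1/4 t)) / (2 * 1/4) = 9/8 - 9*exp(-t/2)/8.
As t -> infinity, exp(-2*1/4 t) -> 0, so the stationary variance is sigma^2 / (2 theta) = 9/8.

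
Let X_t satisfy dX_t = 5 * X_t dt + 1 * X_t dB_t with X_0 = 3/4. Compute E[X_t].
E[X_t] = 3*exp(5*t)/4

For GBM dX = mu X dt + sigma X dB with X_0 = x_0, apply Itô to Y = log X: dY = (mu - sigma^2/2) dt + sigma dB, so Y_t = log(x_0) + (mu - sigma^2/2) t + sigma B_t and hence X_t = x_0 * exp((mu - sigma^2/2) t + sigma B_t).
With mu = 5, sigma = 1, x_0 = 3/4, this gives:
  X_t = 3/4 * exp((9/2) * t + (1) * B_t).
Since sigma*B_t ~ Normal(0, sigma^2 t), E[exp(sigma*B_t)] = exp(sigma^2 t / 2); so E[X_t] = x_0 * exp((mu - sigma^2/2) t) * exp(sigma^2 t / 2) = x_0 * exp(mu t) = 3*exp(5*t)/4.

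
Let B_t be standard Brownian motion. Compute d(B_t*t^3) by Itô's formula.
d(B_t*t^3) = (3*B_t*t^2) dt + (t^3) dB_t

Itô's formula for f(t, x): d f(t, B_t) = (f_t + (1/2) f_xx) dt + f_x dB_t. Compute partials of f(t, x) = t^3*x:
  f_t(t,x)  = 3*t^2*x
  f_x(t,x)  = t^3
  f_xx(t,x) = 0
Assemble drift = f_t + (1/2) f_xx = 3*t^2*x and diffusion = f_x = t^3. Substituting x = B_t:
  d(B_t*t^3) = (3*B_t*t^2) dt + (t^3) dB_t.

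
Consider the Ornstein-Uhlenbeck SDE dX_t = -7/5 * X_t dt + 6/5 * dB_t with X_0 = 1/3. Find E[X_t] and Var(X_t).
E[X_t] = exp(-7*t/5)/3; Var(X_t) = 18/35 - 18*exp(-14*t/5)/35

The OU SDE dX = -theta X dt + sigma dB admits the integrating factor exp(theta t): d(exp(theta t) X_t) = sigma exp(theta t) dB_t. Integrating from 0 to t:
  X_t = x_0 * exp(-theta t) + sigma * int_0^t exp(-theta (t-s)) dB_s.
The Itô integral has mean 0 and (by the Itô isometry) variance sigma^2 * int_0^t exp(-2 theta (t - s)) ds = sigma^2 * (1 - exp(-2 theta t)) / (2 theta).
With theta = 7/5, sigma = 6/5, x_0 = 1/3:
  E[X_t] = 1/3 * exp(-7/5 t) = exp(-7*t/5)/3
  Var(X_t) = (6/5)^2 * (1 - exp(-2*7/5 t)) / (2 * 7/5) = 18/35 - 18*exp(-14*t/5)/35.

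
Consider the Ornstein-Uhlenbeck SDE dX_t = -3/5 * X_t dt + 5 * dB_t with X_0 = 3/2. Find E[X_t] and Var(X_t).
E[X_t] = 3*exp(-3*t/5)/2; Var(X_t) = 125/6 - 125*exp(-6*t/5)/6

The OU SDE dX = -theta X dt + sigma dB admits the integrating factor exp(theta t): d(exp(theta t) X_t) = sigma exp(theta t) dB_t. Integrating from 0 to t:
  X_t = x_0 * exp(-theta t) + sigma * int_0^t exp(-theta (t-s)) dB_s.
The Itô integral has mean 0 and (by the Itô isometry) variance sigma^2 * int_0^t exp(-2 theta (t - s)) ds = sigma^2 * (1 - exp(-2 theta t)) / (2 theta).
With theta = 3/5, sigma = 5, x_0 = 3/2:
  E[X_t] = 3/2 * exp(-3/5 t) = 3*exp(-3*t/5)/2
  Var(X_t) = (5)^2 * (1 - exp(-2*3/5 t)) / (2 * 3/5) = 125/6 - 125*exp(-6*t/5)/6.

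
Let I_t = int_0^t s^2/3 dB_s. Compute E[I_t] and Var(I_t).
E[I_t] = 0; Var(I_t) = t^5/45

The Itô integral of a deterministic integrand f(s) has mean 0 because each increment f(s) * (B_{s+ds} - B_s) has mean 0. By the Itô isometry:
  Var( int_0^t f(s) dB_s ) = E[ (int_0^t f(s) dB_s)^2 ] = int_0^t f(s)^2 ds.
Here f(s) = s^2/3, so f(s)^2 = s^4/9. Integrate:
  int_0^t (s^4/9) ds = t^5/45.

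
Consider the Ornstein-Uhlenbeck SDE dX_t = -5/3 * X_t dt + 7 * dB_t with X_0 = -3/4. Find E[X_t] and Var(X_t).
E[X_t] = -3*exp(-5*t/3)/4; Var(X_t) = 147/10 - 147*exp(-10*t/3)/10

The OU SDE dX = -theta X dt + sigma dB admits the integrating factor exp(theta t): d(exp(theta t) X_t) = sigma exp(theta t) dB_t. Integrating from 0 to t:
  X_t = x_0 * exp(-theta t) + sigma * int_0^t exp(-theta (t-s)) dB_s.
The Itô integral has mean 0 and (by the Itô isometry) variance sigma^2 * int_0^t exp(-2 theta (t - s)) ds = sigma^2 * (1 - exp(-2 theta t)) / (2 theta).
With theta = 5/3, sigma = 7, x_0 = -3/4:
  E[X_t] = -3/4 * exp(-5/3 t) = -3*exp(-5*t/3)/4
  Var(X_t) = (7)^2 * (1 - exp(-2*5/3 t)) / (2 * 5/3) = 147/10 - 147*exp(-10*t/3)/10.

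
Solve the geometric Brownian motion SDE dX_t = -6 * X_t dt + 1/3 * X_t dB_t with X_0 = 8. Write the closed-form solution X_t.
X_t = 8 * exp((-109/18) * t + (1/3) * B_t)

For GBM dX = mu X dt + sigma X dB with X_0 = x_0, apply Itô to Y = log X: dY = (mu - sigma^2/2) dt + sigma dB, so Y_t = log(x_0) + (mu - sigma^2/2) t + sigma B_t and hence X_t = x_0 * exp((mu - sigma^2/2) t + sigma B_t).
With mu = -6, sigma = 1/3, x_0 = 8, this gives:
  X_t = 8 * exp((-109/18) * t + (1/3) * B_t).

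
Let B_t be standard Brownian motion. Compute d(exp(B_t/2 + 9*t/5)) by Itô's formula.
d(exp(B_t/2 + 9*t/5)) = (77*exp(B_t/2 + 9*t/5)/40) dt + (exp(B_t/2 + 9*t/5)/2) dB_t

Itô's formula for f(t, x): d f(t, B_t) = (f_t + (1/2) f_xx) dt + f_x dB_t. Compute partials of f(t, x) = exp(9*t/5 + x/2):
  f_t(t,x)  = 9*exp(9*t/5 + x/2)/5
  f_x(t,x)  = exp(9*t/5 + x/2)/2
  f_xx(t,x) = exp(9*t/5 + x/2)/4
Assemble drift = f_t + (1/2) f_xx = 77*exp(9*t/5 + x/2)/40 and diffusion = f_x = exp(9*t/5 + x/2)/2. Substituting x = B_t:
  d(exp(B_t/2 + 9*t/5)) = (77*exp(B_t/2 + 9*t/5)/40) dt + (exp(B_t/2 + 9*t/5)/2) dB_t.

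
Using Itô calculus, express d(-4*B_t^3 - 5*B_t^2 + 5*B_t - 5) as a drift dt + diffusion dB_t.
d(-4*B_t^3 - 5*B_t^2 + 5*B_t - 5) = (-12*B_t - 5) dt + (-12*B_t^2 - 10*B_t + 5) dB_t

Itô's formula for f(B_t) gives d f(B_t) = f'(B_t) dB_t + (1/2) f''(B_t) dt. Compute derivatives of f(x) = -4*x^3 - 5*x^2 + 5*x - 5:
  f'(x)  = -12*x^2 - 10*x + 5
  f''(x) = -24*x - 10
Substitute x = B_t and multiply the f'' term by 1/2:
  drift     = (1/2) * (-24*x - 10) evaluated at B_t = -12*B_t - 5
  diffusion = (-12*x^2 - 10*x + 5) evaluated at B_t = -12*B_t^2 - 10*B_t + 5
Therefore d(-4*B_t^3 - 5*B_t^2 + 5*B_t - 5) = (-12*B_t - 5) dt + (-12*B_t^2 - 10*B_t + 5) dB_t.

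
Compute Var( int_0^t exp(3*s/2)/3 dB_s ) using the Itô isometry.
Var = exp(3*t)/27 - 1/27

The Itô integral of a deterministic integrand f(s) has mean 0 because each increment f(s) * (B_{s+ds} - B_s) has mean 0. By the Itô isometry:
  Var( int_0^t f(s) dB_s ) = E[ (int_0^t f(s) dB_s)^2 ] = int_0^t f(s)^2 ds.
Here f(s) = exp(3*s/2)/3, so f(s)^2 = exp(3*s)/9. Integrate:
  int_0^t (exp(3*s)/9) ds = exp(3*t)/27 - 1/27.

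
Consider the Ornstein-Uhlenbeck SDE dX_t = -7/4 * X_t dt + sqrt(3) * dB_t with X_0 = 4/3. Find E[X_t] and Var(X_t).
E[X_t] = 4*exp(-7*t/4)/3; Var(X_t) = 6/7 - 6*exp(-7*t/2)/7

The OU SDE dX = -theta X dt + sigma dB admits the integrating factor exp(theta t): d(exp(theta t) X_t) = sigma exp(theta t) dB_t. Integrating from 0 to t:
  X_t = x_0 * exp(-theta t) + sigma * int_0^t exp(-theta (t-s)) dB_s.
The Itô integral has mean 0 and (by the Itô isometry) variance sigma^2 * int_0^t exp(-2 theta (t - s)) ds = sigma^2 * (1 - exp(-2 theta t)) / (2 theta).
With theta = 7/4, sigma = sqrt(3), x_0 = 4/3:
  E[X_t] = 4/3 * exp(-7/4 t) = 4*exp(-7*t/4)/3
  Var(X_t) = (sqrt(3))^2 * (1 - exp(-2*7/4 t)) / (2 * 7/4) = 6/7 - 6*exp(-7*t/2)/7.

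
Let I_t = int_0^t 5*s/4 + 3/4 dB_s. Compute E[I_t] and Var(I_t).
E[I_t] = 0; Var(I_t) = t*(25*t^2 + 45*t + 27)/48

The Itô integral of a deterministic integrand f(s) has mean 0 because each increment f(s) * (B_{s+ds} - B_s) has mean 0. By the Itô isometry:
  Var( int_0^t f(s) dB_s ) = E[ (int_0^t f(s) dB_s)^2 ] = int_0^t f(s)^2 ds.
Here f(s) = 5*s/4 + 3/4, so f(s)^2 = (5*s + 3)^2/16. Integrate:
  int_0^t ((5*s + 3)^2/16) ds = t*(25*t^2 + 45*t + 27)/48.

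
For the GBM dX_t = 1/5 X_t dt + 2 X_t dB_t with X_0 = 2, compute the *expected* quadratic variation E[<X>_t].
E[<X>_t] = 40*exp(22*t/5)/11 - 40/11

<X>_t = int_0^t (2 * X_s)^2 ds. Taking expectation inside the integral: E[<X>_t] = 2^2 * int_0^t E[X_s^2] ds. For GBM, E[X_s^2] = x_0^2 * exp((2 mu + sigma^2) s). Integrating:
  E[<X>_t] = 2^2 * 2^2 * (exp((2*(1/5) + 2^2) t) - 1) / (2*(1/5) + 2^2)
           = 2^2 * 2^2 * (exp((22/5) t) - 1) / (22/5) = 40*exp(22*t/5)/11 - 40/11.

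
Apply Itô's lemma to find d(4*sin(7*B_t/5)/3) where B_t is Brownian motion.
d(4*sin(7*B_t/5)/3) = (-98*sin(7*B_t/5)/75) dt + (28*cos(7*B_t/5)/15) dB_t

Itô's formula for f(B_t) gives d f(B_t) = f'(B_t) dB_t + (1/2) f''(B_t) dt. Compute derivatives of f(x) = 4*sin(7*x/5)/3:
  f'(x)  = 28*cos(7*x/5)/15
  f''(x) = -196*sin(7*x/5)/75
Substitute x = B_t and multiply the f'' term by 1/2:
  drift     = (1/2) * (-196*sin(7*x/5)/75) evaluated at B_t = -98*sin(7*B_t/5)/75
  diffusion = (28*cos(7*x/5)/15) evaluated at B_t = 28*cos(7*B_t/5)/15
Therefore d(4*sin(7*B_t/5)/3) = (-98*sin(7*B_t/5)/75) dt + (28*cos(7*B_t/5)/15) dB_t.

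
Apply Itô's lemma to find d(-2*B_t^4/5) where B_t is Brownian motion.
d(-2*B_t^4/5) = (-12*B_t^2/5) dt + (-8*B_t^3/5) dB_t

Itô's formula for f(B_t) gives d f(B_t) = f'(B_t) dB_t + (1/2) f''(B_t) dt. Compute derivatives of f(x) = -2*x^4/5:
  f'(x)  = -8*x^3/5
  f''(x) = -24*x^2/5
Substitute x = B_t and multiply the f'' term by 1/2:
  drift     = (1/2) * (-24*x^2/5) evaluated at B_t = -12*B_t^2/5
  diffusion = (-8*x^3/5) evaluated at B_t = -8*B_t^3/5
Therefore d(-2*B_t^4/5) = (-12*B_t^2/5) dt + (-8*B_t^3/5) dB_t.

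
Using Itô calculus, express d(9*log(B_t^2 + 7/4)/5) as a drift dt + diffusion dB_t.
d(9*log(B_t^2 + 7/4)/5) = (36*(7 - 4*B_t^2)/(5*(4*B_t^2 + 7)^2)) dt + (72*B_t/(5*(4*B_t^2 + 7))) dB_t

Itô's formula for f(B_t) gives d f(B_t) = f'(B_t) dB_t + (1/2) f''(B_t) dt. Compute derivatives of f(x) = 9*log(x^2 + 7/4)/5:
  f'(x)  = 72*x/(5*(4*x^2 + 7))
  f''(x) = 72*(7 - 4*x^2)/(5*(4*x^2 + 7)^2)
Substitute x = B_t and multiply the f'' term by 1/2:
  drift     = (1/2) * (72*(7 - 4*x^2)/(5*(4*x^2 + 7)^2)) evaluated at B_t = 36*(7 - 4*B_t^2)/(5*(4*B_t^2 + 7)^2)
  diffusion = (72*x/(5*(4*x^2 + 7))) evaluated at B_t = 72*B_t/(5*(4*B_t^2 + 7))
Therefore d(9*log(B_t^2 + 7/4)/5) = (36*(7 - 4*B_t^2)/(5*(4*B_t^2 + 7)^2)) dt + (72*B_t/(5*(4*B_t^2 + 7))) dB_t.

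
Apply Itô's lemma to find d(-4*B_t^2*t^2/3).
d(-4*B_t^2*t^2/3) = (4*t*(-2*B_t^2 - t)/3) dt + (-8*B_t*t^2/3) dB_t

Itô's formula for f(t, x): d f(t, B_t) = (f_t + (1/2) f_xx) dt + f_x dB_t. Compute partials of f(t, x) = -4*t^2*x^2/3:
  f_t(t,x)  = -8*t*x^2/3
  f_x(t,x)  = -8*t^2*x/3
  f_xx(t,x) = -8*t^2/3
Assemble drift = f_t + (1/2) f_xx = 4*t*(-t - 2*x^2)/3 and diffusion = f_x = -8*t^2*x/3. Substituting x = B_t:
  d(-4*B_t^2*t^2/3) = (4*t*(-2*B_t^2 - t)/3) dt + (-8*B_t*t^2/3) dB_t.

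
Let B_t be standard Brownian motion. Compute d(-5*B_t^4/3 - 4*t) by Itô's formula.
d(-5*B_t^4/3 - 4*t) = (-10*B_t^2 - 4) dt + (-20*B_t^3/3) dB_t

Itô's formula for f(t, x): d f(t, B_t) = (f_t + (1/2) f_xx) dt + f_x dB_t. Compute partials of f(t, x) = -4*t - 5*x^4/3:
  f_t(t,x)  = -4
  f_x(t,x)  = -20*x^3/3
  f_xx(t,x) = -20*x^2
Assemble drift = f_t + (1/2) f_xx = -10*x^2 - 4 and diffusion = f_x = -20*x^3/3. Substituting x = B_t:
  d(-5*B_t^4/3 - 4*t) = (-10*B_t^2 - 4) dt + (-20*B_t^3/3) dB_t.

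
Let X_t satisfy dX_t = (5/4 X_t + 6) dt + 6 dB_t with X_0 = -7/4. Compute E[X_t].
E[X_t] = 61*exp(5*t/4)/20 - 24/5

Taking expectations and using E[dB_t] = 0, the mean m(t) = E[X_t] satisfies the ODE m'(t) = a m(t) + b with m(0) = x_0. With a = 5/4, b = 6, x_0 = -7/4, the solution is
  m(t) = x_0 * exp(a t) + (b/a) * (exp(a t) - 1)
       = (-7/4) * exp((5/4) t) + (6/(5/4)) * (exp((5/4) t) - 1)
       = 61*exp(5*t/4)/20 - 24/5.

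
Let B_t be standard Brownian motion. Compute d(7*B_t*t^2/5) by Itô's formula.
d(7*B_t*t^2/5) = (14*B_t*t/5) dt + (7*t^2/5) dB_t

Itô's formula for f(t, x): d f(t, B_t) = (f_t + (1/2) f_xx) dt + f_x dB_t. Compute partials of f(t, x) = 7*t^2*x/5:
  f_t(t,x)  = 14*t*x/5
  f_x(t,x)  = 7*t^2/5
  f_xx(t,x) = 0
Assemble drift = f_t + (1/2) f_xx = 14*t*x/5 and diffusion = f_x = 7*t^2/5. Substituting x = B_t:
  d(7*B_t*t^2/5) = (14*B_t*t/5) dt + (7*t^2/5) dB_t.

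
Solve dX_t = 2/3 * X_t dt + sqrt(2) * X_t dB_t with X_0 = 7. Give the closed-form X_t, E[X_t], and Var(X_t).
X_t = 7 * exp((-1/3) t + (sqrt(2)) B_t); E[X_t] = 7*exp(2*t/3); Var(X_t) = 49*(exp(2*t) - 1)*exp(4*t/3)

For GBM dX = mu X dt + sigma X dB with X_0 = x_0, apply Itô to Y = log X: dY = (mu - sigma^2/2) dt + sigma dB, so Y_t = log(x_0) + (mu - sigma^2/2) t + sigma B_t and hence X_t = x_0 * exp((mu - sigma^2/2) t + sigma B_t).
With mu = 2/3, sigma = sqrt(2), x_0 = 7, this gives:
  X_t = 7 * exp((-1/3) * t + (sqrt(2)) * B_t).
Since sigma*B_t ~ Normal(0, sigma^2 t), E[exp(sigma*B_t)] = exp(sigma^2 t / 2); so E[X_t] = x_0 * exp((mu - sigma^2/2) t) * exp(sigma^2 t / 2) = x_0 * exp(mu t) = 7*exp(2*t/3).
Var(X_t) = E[X_t^2] - (E[X_t])^2 = x_0^2 * exp(2 mu t) * (exp(sigma^2 t) - 1) = 49*(exp(2*t) - 1)*exp(4*t/3).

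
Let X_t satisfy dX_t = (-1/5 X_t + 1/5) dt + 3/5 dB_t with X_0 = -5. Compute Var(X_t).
Var(X_t) = 9/10 - 9*exp(-2*t/5)/10

The variance V(t) = Var(X_t) satisfies V'(t) = 2 a V(t) + c^2 with V(0) = 0 (drift coefficient is linear in X, diffusion is constant). With a = -1/5, c = 3/5, the solution is
  V(t) = (c^2 / (2 a)) * (exp(2 a t) - 1)
       = ((3/5)^2 / (2*(-1/5))) * (exp((-2/5) t) - 1)
       = 9/10 - 9*exp(-2*t/5)/10.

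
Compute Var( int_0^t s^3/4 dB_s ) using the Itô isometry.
Var = t^7/112

The Itô integral of a deterministic integrand f(s) has mean 0 because each increment f(s) * (B_{s+ds} - B_s) has mean 0. By the Itô isometry:
  Var( int_0^t f(s) dB_s ) = E[ (int_0^t f(s) dB_s)^2 ] = int_0^t f(s)^2 ds.
Here f(s) = s^3/4, so f(s)^2 = s^6/16. Integrate:
  int_0^t (s^6/16) ds = t^7/112.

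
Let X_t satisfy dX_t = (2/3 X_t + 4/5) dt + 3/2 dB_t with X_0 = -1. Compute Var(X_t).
Var(X_t) = 27*exp(4*t/3)/16 - 27/16

The variance V(t) = Var(X_t) satisfies V'(t) = 2 a V(t) + c^2 with V(0) = 0 (drift coefficient is linear in X, diffusion is constant). With a = 2/3, c = 3/2, the solution is
  V(t) = (c^2 / (2 a)) * (exp(2 a t) - 1)
       = ((3/2)^2 / (2*(2/3))) * (exp((4/3) t) - 1)
       = 27*exp(4*t/3)/16 - 27/16.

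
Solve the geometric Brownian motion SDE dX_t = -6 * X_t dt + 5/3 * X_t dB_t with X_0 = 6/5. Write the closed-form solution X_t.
X_t = 6/5 * exp((-133/18) * t + (5/3) * B_t)

For GBM dX = mu X dt + sigma X dB with X_0 = x_0, apply Itô to Y = log X: dY = (mu - sigma^2/2) dt + sigma dB, so Y_t = log(x_0) + (mu - sigma^2/2) t + sigma B_t and hence X_t = x_0 * exp((mu - sigma^2/2) t + sigma B_t).
With mu = -6, sigma = 5/3, x_0 = 6/5, this gives:
  X_t = 6/5 * exp((-133/18) * t + (5/3) * B_t).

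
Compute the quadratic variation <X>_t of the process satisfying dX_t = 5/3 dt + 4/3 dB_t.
<X>_t = 16*t/9

For an Itô process dX_t = a(t) dt + b(t) dB_t, the quadratic variation is <X>_t = int_0^t b(s)^2 ds (the drift term does not contribute). Here b(s) = 4/3, so
  b(s)^2 = 16/9.
Integrating from 0 to t:
  <X>_t = int_0^t (16/9) ds = 16*t/9.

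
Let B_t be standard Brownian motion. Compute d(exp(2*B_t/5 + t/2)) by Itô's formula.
d(exp(2*B_t/5 + t/2)) = (29*exp(2*B_t/5 + t/2)/50) dt + (2*exp(2*B_t/5 + t/2)/5) dB_t

Itô's formula for f(t, x): d f(t, B_t) = (f_t + (1/2) f_xx) dt + f_x dB_t. Compute partials of f(t, x) = exp(t/2 + 2*x/5):
  f_t(t,x)  = exp(t/2 + 2*x/5)/2
  f_x(t,x)  = 2*exp(t/2 + 2*x/5)/5
  f_xx(t,x) = 4*exp(t/2 + 2*x/5)/25
Assemble drift = f_t + (1/2) f_xx = 29*exp(t/2 + 2*x/5)/50 and diffusion = f_x = 2*exp(t/2 + 2*x/5)/5. Substituting x = B_t:
  d(exp(2*B_t/5 + t/2)) = (29*exp(2*B_t/5 + t/2)/50) dt + (2*exp(2*B_t/5 + t/2)/5) dB_t.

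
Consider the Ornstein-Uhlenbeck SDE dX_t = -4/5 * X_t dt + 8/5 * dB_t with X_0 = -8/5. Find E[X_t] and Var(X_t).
E[X_t] = -8*exp(-4*t/5)/5; Var(X_t) = 8/5 - 8*exp(-8*t/5)/5

The OU SDE dX = -theta X dt + sigma dB admits the integrating factor exp(theta t): d(exp(theta t) X_t) = sigma exp(theta t) dB_t. Integrating from 0 to t:
  X_t = x_0 * exp(-theta t) + sigma * int_0^t exp(-theta (t-s)) dB_s.
The Itô integral has mean 0 and (by the Itô isometry) variance sigma^2 * int_0^t exp(-2 theta (t - s)) ds = sigma^2 * (1 - exp(-2 theta t)) / (2 theta).
With theta = 4/5, sigma = 8/5, x_0 = -8/5:
  E[X_t] = -8/5 * exp(-4/5 t) = -8*exp(-4*t/5)/5
  Var(X_t) = (8/5)^2 * (1 - exp(-2*4/5 t)) / (2 * 4/5) = 8/5 - 8*exp(-8*t/5)/5.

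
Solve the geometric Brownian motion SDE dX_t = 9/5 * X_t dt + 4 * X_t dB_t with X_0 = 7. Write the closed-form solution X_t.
X_t = 7 * exp((-31/5) * t + (4) * B_t)

For GBM dX = mu X dt + sigma X dB with X_0 = x_0, apply Itô to Y = log X: dY = (mu - sigma^2/2) dt + sigma dB, so Y_t = log(x_0) + (mu - sigma^2/2) t + sigma B_t and hence X_t = x_0 * exp((mu - sigma^2/2) t + sigma B_t).
With mu = 9/5, sigma = 4, x_0 = 7, this gives:
  X_t = 7 * exp((-31/5) * t + (4) * B_t).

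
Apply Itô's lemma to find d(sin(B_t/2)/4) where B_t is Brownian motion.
d(sin(B_t/2)/4) = (-sin(B_t/2)/32) dt + (cos(B_t/2)/8) dB_t

Itô's formula for f(B_t) gives d f(B_t) = f'(B_t) dB_t + (1/2) f''(B_t) dt. Compute derivatives of f(x) = sin(x/2)/4:
  f'(x)  = cos(x/2)/8
  f''(x) = -sin(x/2)/16
Substitute x = B_t and multiply the f'' term by 1/2:
  drift     = (1/2) * (-sin(x/2)/16) evaluated at B_t = -sin(B_t/2)/32
  diffusion = (cos(x/2)/8) evaluated at B_t = cos(B_t/2)/8
Therefore d(sin(B_t/2)/4) = (-sin(B_t/2)/32) dt + (cos(B_t/2)/8) dB_t.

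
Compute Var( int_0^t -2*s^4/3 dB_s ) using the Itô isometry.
Var = 4*t^9/81

The Itô integral of a deterministic integrand f(s) has mean 0 because each increment f(s) * (B_{s+ds} - B_s) has mean 0. By the Itô isometry:
  Var( int_0^t f(s) dB_s ) = E[ (int_0^t f(s) dB_s)^2 ] = int_0^t f(s)^2 ds.
Here f(s) = -2*s^4/3, so f(s)^2 = 4*s^8/9. Integrate:
  int_0^t (4*s^8/9) ds = 4*t^9/81.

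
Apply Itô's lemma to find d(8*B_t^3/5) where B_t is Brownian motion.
d(8*B_t^3/5) = (24*B_t/5) dt + (24*B_t^2/5) dB_t

Itô's formula for f(B_t) gives d f(B_t) = f'(B_t) dB_t + (1/2) f''(B_t) dt. Compute derivatives of f(x) = 8*x^3/5:
  f'(x)  = 24*x^2/5
  f''(x) = 48*x/5
Substitute x = B_t and multiply the f'' term by 1/2:
  drift     = (1/2) * (48*x/5) evaluated at B_t = 24*B_t/5
  diffusion = (24*x^2/5) evaluated at B_t = 24*B_t^2/5
Therefore d(8*B_t^3/5) = (24*B_t/5) dt + (24*B_t^2/5) dB_t.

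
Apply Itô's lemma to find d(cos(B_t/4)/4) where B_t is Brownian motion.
d(cos(B_t/4)/4) = (-cos(B_t/4)/128) dt + (-sin(B_t/4)/16) dB_t

Itô's formula for f(B_t) gives d f(B_t) = f'(B_t) dB_t + (1/2) f''(B_t) dt. Compute derivatives of f(x) = cos(x/4)/4:
  f'(x)  = -sin(x/4)/16
  f''(x) = -cos(x/4)/64
Substitute x = B_t and multiply the f'' term by 1/2:
  drift     = (1/2) * (-cos(x/4)/64) evaluated at B_t = -cos(B_t/4)/128
  diffusion = (-sin(x/4)/16) evaluated at B_t = -sin(B_t/4)/16
Therefore d(cos(B_t/4)/4) = (-cos(B_t/4)/128) dt + (-sin(B_t/4)/16) dB_t.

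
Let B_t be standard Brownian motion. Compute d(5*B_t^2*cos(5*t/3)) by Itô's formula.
d(5*B_t^2*cos(5*t/3)) = (-25*B_t^2*sin(5*t/3)/3 + 5*cos(5*t/3)) dt + (10*B_t*cos(5*t/3)) dB_t

Itô's formula for f(t, x): d f(t, B_t) = (f_t + (1/2) f_xx) dt + f_x dB_t. Compute partials of f(t, x) = 5*x^2*cos(5*t/3):
  f_t(t,x)  = -25*x^2*sin(5*t/3)/3
  f_x(t,x)  = 10*x*cos(5*t/3)
  f_xx(t,x) = 10*cos(5*t/3)
Assemble drift = f_t + (1/2) f_xx = -25*x^2*sin(5*t/3)/3 + 5*cos(5*t/3) and diffusion = f_x = 10*x*cos(5*t/3). Substituting x = B_t:
  d(5*B_t^2*cos(5*t/3)) = (-25*B_t^2*sin(5*t/3)/3 + 5*cos(5*t/3)) dt + (10*B_t*cos(5*t/3)) dB_t.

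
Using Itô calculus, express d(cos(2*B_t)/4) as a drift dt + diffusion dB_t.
d(cos(2*B_t)/4) = (-cos(2*B_t)/2) dt + (-sin(2*B_t)/2) dB_t

Itô's formula for f(B_t) gives d f(B_t) = f'(B_t) dB_t + (1/2) f''(B_t) dt. Compute derivatives of f(x) = cos(2*x)/4:
  f'(x)  = -sin(2*x)/2
  f''(x) = -cos(2*x)
Substitute x = B_t and multiply the f'' term by 1/2:
  drift     = (1/2) * (-cos(2*x)) evaluated at B_t = -cos(2*B_t)/2
  diffusion = (-sin(2*x)/2) evaluated at B_t = -sin(2*B_t)/2
Therefore d(cos(2*B_t)/4) = (-cos(2*B_t)/2) dt + (-sin(2*B_t)/2) dB_t.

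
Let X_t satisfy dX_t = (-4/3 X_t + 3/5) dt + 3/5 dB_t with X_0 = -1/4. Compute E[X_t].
E[X_t] = 9/20 - 7*exp(-4*t/3)/10

Taking expectations and using E[dB_t] = 0, the mean m(t) = E[X_t] satisfies the ODE m'(t) = a m(t) + b with m(0) = x_0. With a = -4/3, b = 3/5, x_0 = -1/4, the solution is
  m(t) = x_0 * exp(a t) + (b/a) * (exp(a t) - 1)
       = (-1/4) * exp((-4/3) t) + ((3/5)/(-4/3)) * (exp((-4/3) t) - 1)
       = 9/20 - 7*exp(-4*t/3)/10.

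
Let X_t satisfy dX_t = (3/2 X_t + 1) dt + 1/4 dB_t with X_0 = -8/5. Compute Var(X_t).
Var(X_t) = exp(3*t)/48 - 1/48

The variance V(t) = Var(X_t) satisfies V'(t) = 2 a V(t) + c^2 with V(0) = 0 (drift coefficient is linear in X, diffusion is constant). With a = 3/2, c = 1/4, the solution is
  V(t) = (c^2 / (2 a)) * (exp(2 a t) - 1)
       = ((1/4)^2 / (2*(3/2))) * (exp(3 t) - 1)
       = exp(3*t)/48 - 1/48.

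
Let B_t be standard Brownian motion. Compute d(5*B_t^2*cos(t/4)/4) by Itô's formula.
d(5*B_t^2*cos(t/4)/4) = (-5*B_t^2*sin(t/4)/16 + 5*cos(t/4)/4) dt + (5*B_t*cos(t/4)/2) dB_t

Itô's formula for f(t, x): d f(t, B_t) = (f_t + (1/2) f_xx) dt + f_x dB_t. Compute partials of f(t, x) = 5*x^2*cos(t/4)/4:
  f_t(t,x)  = -5*x^2*sin(t/4)/16
  f_x(t,x)  = 5*x*cos(t/4)/2
  f_xx(t,x) = 5*cos(t/4)/2
Assemble drift = f_t + (1/2) f_xx = -5*x^2*sin(t/4)/16 + 5*cos(t/4)/4 and diffusion = f_x = 5*x*cos(t/4)/2. Substituting x = B_t:
  d(5*B_t^2*cos(t/4)/4) = (-5*B_t^2*sin(t/4)/16 + 5*cos(t/4)/4) dt + (5*B_t*cos(t/4)/2) dB_t.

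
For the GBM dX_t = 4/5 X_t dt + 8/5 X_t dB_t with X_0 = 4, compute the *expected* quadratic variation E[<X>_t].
E[<X>_t] = 128*exp(104*t/25)/13 - 128/13

<X>_t = int_0^t ((8/5) * X_s)^2 ds. Taking expectation inside the integral: E[<X>_t] = (8/5)^2 * int_0^t E[X_s^2] ds. For GBM, E[X_s^2] = x_0^2 * exp((2 mu + sigma^2) s). Integrating:
  E[<X>_t] = (8/5)^2 * 4^2 * (exp((2*(4/5) + (8/5)^2) t) - 1) / (2*(4/5) + (8/5)^2)
           = (8/5)^2 * 4^2 * (exp((104/25) t) - 1) / (104/25) = 128*exp(104*t/25)/13 - 128/13.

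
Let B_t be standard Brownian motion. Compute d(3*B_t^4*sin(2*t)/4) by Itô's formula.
d(3*B_t^4*sin(2*t)/4) = (3*B_t^2*(B_t^2*cos(2*t) + 3*sin(2*t))/2) dt + (3*B_t^3*sin(2*t)) dB_t

Itô's formula for f(t, x): d f(t, B_t) = (f_t + (1/2) f_xx) dt + f_x dB_t. Compute partials of f(t, x) = 3*x^4*sin(2*t)/4:
  f_t(t,x)  = 3*x^4*cos(2*t)/2
  f_x(t,x)  = 3*x^3*sin(2*t)
  f_xx(t,x) = 9*x^2*sin(2*t)
Assemble drift = f_t + (1/2) f_xx = 3*x^2*(x^2*cos(2*t) + 3*sin(2*t))/2 and diffusion = f_x = 3*x^3*sin(2*t). Substituting x = B_t:
  d(3*B_t^4*sin(2*t)/4) = (3*B_t^2*(B_t^2*cos(2*t) + 3*sin(2*t))/2) dt + (3*B_t^3*sin(2*t)) dB_t.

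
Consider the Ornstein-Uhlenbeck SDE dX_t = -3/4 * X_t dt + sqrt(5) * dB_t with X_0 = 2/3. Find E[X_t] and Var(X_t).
E[X_t] = 2*exp(-3*t/4)/3; Var(X_t) = 10/3 - 10*exp(-3*t/2)/3

The OU SDE dX = -theta X dt + sigma dB admits the integrating factor exp(theta t): d(exp(theta t) X_t) = sigma exp(theta t) dB_t. Integrating from 0 to t:
  X_t = x_0 * exp(-theta t) + sigma * int_0^t exp(-theta (t-s)) dB_s.
The Itô integral has mean 0 and (by the Itô isometry) variance sigma^2 * int_0^t exp(-2 theta (t - s)) ds = sigma^2 * (1 - exp(-2 theta t)) / (2 theta).
With theta = 3/4, sigma = sqrt(5), x_0 = 2/3:
  E[X_t] = 2/3 * exp(-3/4 t) = 2*exp(-3*t/4)/3
  Var(X_t) = (sqrt(5))^2 * (1 - exp(-2*3/4 t)) / (2 * 3/4) = 10/3 - 10*exp(-3*t/2)/3.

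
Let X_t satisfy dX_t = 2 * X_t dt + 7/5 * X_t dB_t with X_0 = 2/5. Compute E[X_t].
E[X_t] = 2*exp(2*t)/5

For GBM dX = mu X dt + sigma X dB with X_0 = x_0, apply Itô to Y = log X: dY = (mu - sigma^2/2) dt + sigma dB, so Y_t = log(x_0) + (mu - sigma^2/2) t + sigma B_t and hence X_t = x_0 * exp((mu - sigma^2/2) t + sigma B_t).
With mu = 2, sigma = 7/5, x_0 = 2/5, this gives:
  X_t = 2/5 * exp((51/50) * t + (7/5) * B_t).
Since sigma*B_t ~ Normal(0, sigma^2 t), E[exp(sigma*B_t)] = exp(sigma^2 t / 2); so E[X_t] = x_0 * exp((mu - sigma^2/2) t) * exp(sigma^2 t / 2) = x_0 * exp(mu t) = 2*exp(2*t)/5.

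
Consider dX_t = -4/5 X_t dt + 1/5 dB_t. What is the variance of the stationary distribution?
lim Var(X_t) = 1/40

The OU SDE dX = -theta X dt + sigma dB admits the integrating factor exp(theta t): d(exp(theta t) X_t) = sigma exp(theta t) dB_t. Integrating from 0 to t gives X_t = x_0 * exp(-theta t) + sigma * int_0^t exp(-theta (t-s)) dB_s for any initial x_0. The Itô integral has variance (by the Itô isometry) sigma^2 * int_0^t exp(-2 theta (t - s)) ds = sigma^2 * (1 - exp(-2 theta t)) / (2 theta), independent of x_0.
With theta = 4/5, sigma = 1/5:
  Var(X_t) = (1/5)^2 * (1 - exp(-2*4/5 t)) / (2 * 4/5) = 1/40 - exp(-8*t/5)/40.
As t -> infinity, exp(-2*4/5 t) -> 0, so the stationary variance is sigma^2 / (2 theta) = 1/40.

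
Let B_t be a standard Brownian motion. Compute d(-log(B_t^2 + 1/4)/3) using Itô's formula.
d(-log(B_t^2 + 1/4)/3) = (4*(4*B_t^2 - 1)/(3*(4*B_t^2 + 1)^2)) dt + (-8*B_t/(12*B_t^2 + 3)) dB_t

Itô's formula for f(B_t) gives d f(B_t) = f'(B_t) dB_t + (1/2) f''(B_t) dt. Compute derivatives of f(x) = -log(x^2 + 1/4)/3:
  f'(x)  = -8*x/(12*x^2 + 3)
  f''(x) = 8*(4*x^2 - 1)/(3*(4*x^2 + 1)^2)
Substitute x = B_t and multiply the f'' term by 1/2:
  drift     = (1/2) * (8*(4*x^2 - 1)/(3*(4*x^2 + 1)^2)) evaluated at B_t = 4*(4*B_t^2 - 1)/(3*(4*B_t^2 + 1)^2)
  diffusion = (-8*x/(12*x^2 + 3)) evaluated at B_t = -8*B_t/(12*B_t^2 + 3)
Therefore d(-log(B_t^2 + 1/4)/3) = (4*(4*B_t^2 - 1)/(3*(4*B_t^2 + 1)^2)) dt + (-8*B_t/(12*B_t^2 + 3)) dB_t.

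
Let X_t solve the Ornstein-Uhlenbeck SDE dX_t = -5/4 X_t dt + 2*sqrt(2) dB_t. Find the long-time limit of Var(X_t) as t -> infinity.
lim Var(X_t) = 16/5

The OU SDE dX = -theta X dt + sigma dB admits the integrating factor exp(theta t): d(exp(theta t) X_t) = sigma exp(theta t) dB_t. Integrating from 0 to t gives X_t = x_0 * exp(-theta t) + sigma * int_0^t exp(-theta (t-s)) dB_s for any initial x_0. The Itô integral has variance (by the Itô isometry) sigma^2 * int_0^t exp(-2 theta (t - s)) ds = sigma^2 * (1 - exp(-2 theta t)) / (2 theta), independent of x_0.
With theta = 5/4, sigma = 2*sqrt(2):
  Var(X_t) = (2*sqrt(2))^2 * (1 - exp(-2*5/4 t)) / (2 * 5/4) = 16/5 - 16*exp(-5*t/2)/5.
As t -> infinity, exp(-2*5/4 t) -> 0, so the stationary variance is sigma^2 / (2 theta) = 16/5.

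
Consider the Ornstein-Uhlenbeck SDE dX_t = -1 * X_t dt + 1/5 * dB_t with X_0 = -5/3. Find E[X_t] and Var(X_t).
E[X_t] = -5*exp(-t)/3; Var(X_t) = 1/50 - exp(-2*t)/50

The OU SDE dX = -theta X dt + sigma dB admits the integrating factor exp(theta t): d(exp(theta t) X_t) = sigma exp(theta t) dB_t. Integrating from 0 to t:
  X_t = x_0 * exp(-theta t) + sigma * int_0^t exp(-theta (t-s)) dB_s.
The Itô integral has mean 0 and (by the Itô isometry) variance sigma^2 * int_0^t exp(-2 theta (t - s)) ds = sigma^2 * (1 - exp(-2 theta t)) / (2 theta).
With theta = 1, sigma = 1/5, x_0 = -5/3:
  E[X_t] = -5/3 * exp(-1 t) = -5*exp(-t)/3
  Var(X_t) = (1/5)^2 * (1 - exp(-2*1 t)) / (2 * 1) = 1/50 - exp(-2*t)/50.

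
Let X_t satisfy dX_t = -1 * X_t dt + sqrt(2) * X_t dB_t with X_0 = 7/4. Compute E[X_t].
E[X_t] = 7*exp(-t)/4

For GBM dX = mu X dt + sigma X dB with X_0 = x_0, apply Itô to Y = log X: dY = (mu - sigma^2/2) dt + sigma dB, so Y_t = log(x_0) + (mu - sigma^2/2) t + sigma B_t and hence X_t = x_0 * exp((mu - sigma^2/2) t + sigma B_t).
With mu = -1, sigma = sqrt(2), x_0 = 7/4, this gives:
  X_t = 7/4 * exp((-2) * t + (sqrt(2)) * B_t).
Since sigma*B_t ~ Normal(0, sigma^2 t), E[exp(sigma*B_t)] = exp(sigma^2 t / 2); so E[X_t] = x_0 * exp((mu - sigma^2/2) t) * exp(sigma^2 t / 2) = x_0 * exp(mu t) = 7*exp(-t)/4.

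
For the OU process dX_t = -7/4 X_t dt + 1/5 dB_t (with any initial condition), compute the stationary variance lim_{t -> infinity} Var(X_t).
lim Var(X_t) = 2/175

The OU SDE dX = -theta X dt + sigma dB admits the integrating factor exp(theta t): d(exp(theta t) X_t) = sigma exp(theta t) dB_t. Integrating from 0 to t gives X_t = x_0 * exp(-theta t) + sigma * int_0^t exp(-theta (t-s)) dB_s for any initial x_0. The Itô integral has variance (by the Itô isometry) sigma^2 * int_0^t exp(-2 theta (t - s)) ds = sigma^2 * (1 - exp(-2 theta t)) / (2 theta), independent of x_0.
With theta = 7/4, sigma = 1/5:
  Var(X_t) = (1/5)^2 * (1 - exp(-2*7/4 t)) / (2 * 7/4) = 2/175 - 2*exp(-7*t/2)/175.
As t -> infinity, exp(-2*7/4 t) -> 0, so the stationary variance is sigma^2 / (2 theta) = 2/175.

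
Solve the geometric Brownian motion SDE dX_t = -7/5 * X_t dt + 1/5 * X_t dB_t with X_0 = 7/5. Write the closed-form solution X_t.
X_t = 7/5 * exp((-71/50) * t + (1/5) * B_t)

For GBM dX = mu X dt + sigma X dB with X_0 = x_0, apply Itô to Y = log X: dY = (mu - sigma^2/2) dt + sigma dB, so Y_t = log(x_0) + (mu - sigma^2/2) t + sigma B_t and hence X_t = x_0 * exp((mu - sigma^2/2) t + sigma B_t).
With mu = -7/5, sigma = 1/5, x_0 = 7/5, this gives:
  X_t = 7/5 * exp((-71/50) * t + (1/5) * B_t).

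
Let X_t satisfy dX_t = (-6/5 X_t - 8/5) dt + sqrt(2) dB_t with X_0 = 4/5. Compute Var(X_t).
Var(X_t) = 5/6 - 5*exp(-12*t/5)/6

The variance V(t) = Var(X_t) satisfies V'(t) = 2 a V(t) + c^2 with V(0) = 0 (drift coefficient is linear in X, diffusion is constant). With a = -6/5, c = sqrt(2), the solution is
  V(t) = (c^2 / (2 a)) * (exp(2 a t) - 1)
       = (sqrt(2)^2 / (2*(-6/5))) * (exp((-12/5) t) - 1)
       = 5/6 - 5*exp(-12*t/5)/6.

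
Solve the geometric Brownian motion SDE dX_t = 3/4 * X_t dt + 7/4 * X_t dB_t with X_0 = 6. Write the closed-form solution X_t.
X_t = 6 * exp((-25/32) * t + (7/4) * B_t)

For GBM dX = mu X dt + sigma X dB with X_0 = x_0, apply Itô to Y = log X: dY = (mu - sigma^2/2) dt + sigma dB, so Y_t = log(x_0) + (mu - sigma^2/2) t + sigma B_t and hence X_t = x_0 * exp((mu - sigma^2/2) t + sigma B_t).
With mu = 3/4, sigma = 7/4, x_0 = 6, this gives:
  X_t = 6 * exp((-25/32) * t + (7/4) * B_t).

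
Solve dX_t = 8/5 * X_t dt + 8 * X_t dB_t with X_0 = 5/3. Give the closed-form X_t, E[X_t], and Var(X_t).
X_t = 5/3 * exp((-152/5) t + (8) B_t); E[X_t] = 5*exp(8*t/5)/3; Var(X_t) = 25*(exp(64*t) - 1)*exp(16*t/5)/9

For GBM dX = mu X dt + sigma X dB with X_0 = x_0, apply Itô to Y = log X: dY = (mu - sigma^2/2) dt + sigma dB, so Y_t = log(x_0) + (mu - sigma^2/2) t + sigma B_t and hence X_t = x_0 * exp((mu - sigma^2/2) t + sigma B_t).
With mu = 8/5, sigma = 8, x_0 = 5/3, this gives:
  X_t = 5/3 * exp((-152/5) * t + (8) * B_t).
Since sigma*B_t ~ Normal(0, sigma^2 t), E[exp(sigma*B_t)] = exp(sigma^2 t / 2); so E[X_t] = x_0 * exp((mu - sigma^2/2) t) * exp(sigma^2 t / 2) = x_0 * exp(mu t) = 5*exp(8*t/5)/3.
Var(X_t) = E[X_t^2] - (E[X_t])^2 = x_0^2 * exp(2 mu t) * (exp(sigma^2 t) - 1) = 25*(exp(64*t) - 1)*exp(16*t/5)/9.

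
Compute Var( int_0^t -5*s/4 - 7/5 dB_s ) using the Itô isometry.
Var = t*(625*t^2 + 2100*t + 2352)/1200

The Itô integral of a deterministic integrand f(s) has mean 0 because each increment f(s) * (B_{s+ds} - B_s) has mean 0. By the Itô isometry:
  Var( int_0^t f(s) dB_s ) = E[ (int_0^t f(s) dB_s)^2 ] = int_0^t f(s)^2 ds.
Here f(s) = -5*s/4 - 7/5, so f(s)^2 = (25*s + 28)^2/400. Integrate:
  int_0^t ((25*s + 28)^2/400) ds = t*(625*t^2 + 2100*t + 2352)/1200.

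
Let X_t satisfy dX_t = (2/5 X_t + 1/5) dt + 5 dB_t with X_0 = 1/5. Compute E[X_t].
E[X_t] = 7*exp(2*t/5)/10 - 1/2

Taking expectations and using E[dB_t] = 0, the mean m(t) = E[X_t] satisfies the ODE m'(t) = a m(t) + b with m(0) = x_0. With a = 2/5, b = 1/5, x_0 = 1/5, the solution is
  m(t) = x_0 * exp(a t) + (b/a) * (exp(a t) - 1)
       = (1/5) * exp((2/5) t) + ((1/5)/(2/5)) * (exp((2/5) t) - 1)
       = 7*exp(2*t/5)/10 - 1/2.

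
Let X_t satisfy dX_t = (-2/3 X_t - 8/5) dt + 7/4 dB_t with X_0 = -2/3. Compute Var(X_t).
Var(X_t) = 147/64 - 147*exp(-4*t/3)/64

The variance V(t) = Var(X_t) satisfies V'(t) = 2 a V(t) + c^2 with V(0) = 0 (drift coefficient is linear in X, diffusion is constant). With a = -2/3, c = 7/4, the solution is
  V(t) = (c^2 / (2 a)) * (exp(2 a t) - 1)
       = ((7/4)^2 / (2*(-2/3))) * (exp((-4/3) t) - 1)
       = 147/64 - 147*exp(-4*t/3)/64.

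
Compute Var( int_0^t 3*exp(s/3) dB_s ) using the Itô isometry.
Var = 27*exp(2*t/3)/2 - 27/2

The Itô integral of a deterministic integrand f(s) has mean 0 because each increment f(s) * (B_{s+ds} - B_s) has mean 0. By the Itô isometry:
  Var( int_0^t f(s) dB_s ) = E[ (int_0^t f(s) dB_s)^2 ] = int_0^t f(s)^2 ds.
Here f(s) = 3*exp(s/3), so f(s)^2 = 9*exp(2*s/3). Integrate:
  int_0^t (9*exp(2*s/3)) ds = 27*exp(2*t/3)/2 - 27/2.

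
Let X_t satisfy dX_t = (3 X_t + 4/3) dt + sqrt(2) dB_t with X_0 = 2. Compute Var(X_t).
Var(X_t) = exp(6*t)/3 - 1/3

The variance V(t) = Var(X_t) satisfies V'(t) = 2 a V(t) + c^2 with V(0) = 0 (drift coefficient is linear in X, diffusion is constant). With a = 3, c = sqrt(2), the solution is
  V(t) = (c^2 / (2 a)) * (exp(2 a t) - 1)
       = (sqrt(2)^2 / (2*3)) * (exp(6 t) - 1)
       = exp(6*t)/3 - 1/3.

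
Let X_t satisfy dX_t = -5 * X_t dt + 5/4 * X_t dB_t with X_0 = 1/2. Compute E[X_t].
E[X_t] = exp(-5*t)/2

For GBM dX = mu X dt + sigma X dB with X_0 = x_0, apply Itô to Y = log X: dY = (mu - sigma^2/2) dt + sigma dB, so Y_t = log(x_0) + (mu - sigma^2/2) t + sigma B_t and hence X_t = x_0 * exp((mu - sigma^2/2) t + sigma B_t).
With mu = -5, sigma = 5/4, x_0 = 1/2, this gives:
  X_t = 1/2 * exp((-185/32) * t + (5/4) * B_t).
Since sigma*B_t ~ Normal(0, sigma^2 t), E[exp(sigma*B_t)] = exp(sigma^2 t / 2); so E[X_t] = x_0 * exp((mu - sigma^2/2) t) * exp(sigma^2 t / 2) = x_0 * exp(mu t) = exp(-5*t)/2.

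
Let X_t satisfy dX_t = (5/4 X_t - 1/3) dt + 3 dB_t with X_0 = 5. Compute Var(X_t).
Var(X_t) = 18*exp(5*t/2)/5 - 18/5

The variance V(t) = Var(X_t) satisfies V'(t) = 2 a V(t) + c^2 with V(0) = 0 (drift coefficient is linear in X, diffusion is constant). With a = 5/4, c = 3, the solution is
  V(t) = (c^2 / (2 a)) * (exp(2 a t) - 1)
       = (3^2 / (2*(5/4))) * (exp((5/2) t) - 1)
       = 18*exp(5*t/2)/5 - 18/5.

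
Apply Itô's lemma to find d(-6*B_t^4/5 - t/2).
d(-6*B_t^4/5 - t/2) = (-36*B_t^2/5 - 1/2) dt + (-24*B_t^3/5) dB_t

Itô's formula for f(t, x): d f(t, B_t) = (f_t + (1/2) f_xx) dt + f_x dB_t. Compute partials of f(t, x) = -t/2 - 6*x^4/5:
  f_t(t,x)  = -1/2
  f_x(t,x)  = -24*x^3/5
  f_xx(t,x) = -72*x^2/5
Assemble drift = f_t + (1/2) f_xx = -36*x^2/5 - 1/2 and diffusion = f_x = -24*x^3/5. Substituting x = B_t:
  d(-6*B_t^4/5 - t/2) = (-36*B_t^2/5 - 1/2) dt + (-24*B_t^3/5) dB_t.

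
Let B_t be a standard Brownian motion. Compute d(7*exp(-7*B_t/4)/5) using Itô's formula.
d(7*exp(-7*B_t/4)/5) = (343*exp(-7*B_t/4)/160) dt + (-49*exp(-7*B_t/4)/20) dB_t

Itô's formula for f(B_t) gives d f(B_t) = f'(B_t) dB_t + (1/2) f''(B_t) dt. Compute derivatives of f(x) = 7*exp(-7*x/4)/5:
  f'(x)  = -49*exp(-7*x/4)/20
  f''(x) = 343*exp(-7*x/4)/80
Substitute x = B_t and multiply the f'' term by 1/2:
  drift     = (1/2) * (343*exp(-7*x/4)/80) evaluated at B_t = 343*exp(-7*B_t/4)/160
  diffusion = (-49*exp(-7*x/4)/20) evaluated at B_t = -49*exp(-7*B_t/4)/20
Therefore d(7*exp(-7*B_t/4)/5) = (343*exp(-7*B_t/4)/160) dt + (-49*exp(-7*B_t/4)/20) dB_t.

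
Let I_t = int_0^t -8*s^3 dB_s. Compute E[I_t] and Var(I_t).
E[I_t] = 0; Var(I_t) = 64*t^7/7

The Itô integral of a deterministic integrand f(s) has mean 0 because each increment f(s) * (B_{s+ds} - B_s) has mean 0. By the Itô isometry:
  Var( int_0^t f(s) dB_s ) = E[ (int_0^t f(s) dB_s)^2 ] = int_0^t f(s)^2 ds.
Here f(s) = -8*s^3, so f(s)^2 = 64*s^6. Integrate:
  int_0^t (64*s^6) ds = 64*t^7/7.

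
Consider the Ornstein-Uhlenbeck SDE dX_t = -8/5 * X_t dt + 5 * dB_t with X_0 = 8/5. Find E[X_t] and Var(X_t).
E[X_t] = 8*exp(-8*t/5)/5; Var(X_t) = 125/16 - 125*exp(-16*t/5)/16

The OU SDE dX = -theta X dt + sigma dB admits the integrating factor exp(theta t): d(exp(theta t) X_t) = sigma exp(theta t) dB_t. Integrating from 0 to t:
  X_t = x_0 * exp(-theta t) + sigma * int_0^t exp(-theta (t-s)) dB_s.
The Itô integral has mean 0 and (by the Itô isometry) variance sigma^2 * int_0^t exp(-2 theta (t - s)) ds = sigma^2 * (1 - exp(-2 theta t)) / (2 theta).
With theta = 8/5, sigma = 5, x_0 = 8/5:
  E[X_t] = 8/5 * exp(-8/5 t) = 8*exp(-8*t/5)/5
  Var(X_t) = (5)^2 * (1 - exp(-2*8/5 t)) / (2 * 8/5) = 125/16 - 125*exp(-16*t/5)/16.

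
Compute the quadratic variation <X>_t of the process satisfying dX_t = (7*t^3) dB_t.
<X>_t = 7*t^7

For an Itô process dX_t = a(t) dt + b(t) dB_t, the quadratic variation is <X>_t = int_0^t b(s)^2 ds (the drift term does not contribute). Here b(s) = 7*s^3, so
  b(s)^2 = 49*s^6.
Integrating from 0 to t:
  <X>_t = int_0^t (49*s^6) ds = 7*t^7.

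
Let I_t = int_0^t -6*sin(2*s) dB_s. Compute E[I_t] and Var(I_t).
E[I_t] = 0; Var(I_t) = 18*t - 9*sin(4*t)/2

The Itô integral of a deterministic integrand f(s) has mean 0 because each increment f(s) * (B_{s+ds} - B_s) has mean 0. By the Itô isometry:
  Var( int_0^t f(s) dB_s ) = E[ (int_0^t f(s) dB_s)^2 ] = int_0^t f(s)^2 ds.
Here f(s) = -6*sin(2*s), so f(s)^2 = 36*sin(2*s)^2. Integrate:
  int_0^t (36*sin(2*s)^2) ds = 18*t - 9*sin(4*t)/2.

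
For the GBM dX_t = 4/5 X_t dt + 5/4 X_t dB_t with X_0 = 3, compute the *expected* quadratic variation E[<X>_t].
E[<X>_t] = 1125*exp(253*t/80)/253 - 1125/253

<X>_t = int_0^t ((5/4) * X_s)^2 ds. Taking expectation inside the integral: E[<X>_t] = (5/4)^2 * int_0^t E[X_s^2] ds. For GBM, E[X_s^2] = x_0^2 * exp((2 mu + sigma^2) s). Integrating:
  E[<X>_t] = (5/4)^2 * 3^2 * (exp((2*(4/5) + (5/4)^2) t) - 1) / (2*(4/5) + (5/4)^2)
           = (5/4)^2 * 3^2 * (exp((253/80) t) - 1) / (253/80) = 1125*exp(253*t/80)/253 - 1125/253.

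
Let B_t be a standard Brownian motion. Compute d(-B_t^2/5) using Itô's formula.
d(-B_t^2/5) = (-1/5) dt + (-2*B_t/5) dB_t

Itô's formula for f(B_t) gives d f(B_t) = f'(B_t) dB_t + (1/2) f''(B_t) dt. Compute derivatives of f(x) = -x^2/5:
  f'(x)  = -2*x/5
  f''(x) = -2/5
Substitute x = B_t and multiply the f'' term by 1/2:
  drift     = (1/2) * (-2/5) evaluated at B_t = -1/5
  diffusion = (-2*x/5) evaluated at B_t = -2*B_t/5
Therefore d(-B_t^2/5) = (-1/5) dt + (-2*B_t/5) dB_t.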